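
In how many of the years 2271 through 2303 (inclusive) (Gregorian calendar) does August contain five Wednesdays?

14

August has 31 days; it has five Wednesdays when Wednesday falls among the first (month-length − 28) days — i.e. when August 1 is one of Wednesday/Tuesday/Monday.
August 1 by year: 2271:Tue✓ 2272:Thu 2273:Fri 2274:Sat 2275:Sun 2276:Tue✓ 2277:Wed✓ 2278:Thu 2279:Fri 2280:Sun 2281:Mon✓ 2282:Tue✓ 2283:Wed✓ 2284:Fri 2285:Sat …(3 more)… 2289:Thu 2290:Fri 2291:Sat 2292:Mon✓ 2293:Tue✓ 2294:Wed✓ 2295:Thu 2296:Sat 2297:Sun 2298:Mon✓ 2299:Tue✓ 2300:Wed✓ 2301:Thu 2302:Fri 2303:Sat
Years with five Wednesdays: 2271, 2276, 2277, 2281, 2282, 2283, 2287, 2288, 2292, 2293, 2294, 2298, 2299, 2300 → 14.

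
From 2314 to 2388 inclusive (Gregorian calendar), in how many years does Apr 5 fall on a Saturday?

11

Track Apr 5's weekday year by year (advancing +1, or +2 across a Feb 29):
  2314: Sun  2315: Mon (+1)  2316: Wed (+2)  2317: Thu (+1)  2318: Fri (+1)
  2319: Sat (+1) ✓  2320: Mon (+2)  2321: Tue (+1)  2322: Wed (+1)  2323: Thu (+1)
  2324: Sat (+2) ✓  2325: Sun (+1)  2326: Mon (+1)  2327: Tue (+1)  … (47 more years) …
  2375: Sat (+1) ✓  2376: Mon (+2)  2377: Tue (+1)  2378: Wed (+1)  2379: Thu (+1)
  2380: Sat (+2) ✓  2381: Sun (+1)  2382: Mon (+1)  2383: Tue (+1)  2384: Thu (+2)
  2385: Fri (+1)  2386: Sat (+1) ✓  2387: Sun (+1)  2388: Tue (+2)
Saturday years: 2319, 2324, 2330, 2341, 2347, 2352, 2358, 2369, 2375, 2380, 2386 — 11 in total.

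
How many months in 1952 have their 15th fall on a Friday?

2

Check the 15th of each month of 1952: Jan 15: Tue, Feb 15: Fri, Mar 15: Sat, Apr 15: Tue, May 15: Thu, Jun 15: Sun, Jul 15: Tue, Aug 15: Fri, Sep 15: Mon, Oct 15: Wed, Nov 15: Sat, Dec 15: Mon.
Friday occurs in February, August — 2 months.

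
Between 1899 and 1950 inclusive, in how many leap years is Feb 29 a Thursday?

2

Leap years in 1899–1950: 12 of them.
Feb 29 weekday advances by 5 (mod 7) from one leap year to the next four years later (or differs when a century non-leap intervenes).
Leap-day weekdays: 1904:Mon 1908:Sat 1912:Thu✓ 1916:Tue 1920:Sun 1924:Fri 1928:Wed 1932:Mon 1936:Sat 1940:Thu✓ 1944:Tue 1948:Sun
Thursday: 1912, 1940 → 2.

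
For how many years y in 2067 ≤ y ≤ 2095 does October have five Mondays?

October has 31 days; it has five Mondays when Monday falls among the first (month-length − 28) days — i.e. when October 1 is one of Monday/Sunday/Saturday.
October 1 by year: 2067:Sat✓ 2068:Mon✓ 2069:Tue 2070:Wed 2071:Thu 2072:Sat✓ 2073:Sun✓ 2074:Mon✓ 2075:Tue 2076:Thu 2077:Fri 2078:Sat✓ 2079:Sun✓ 2080:Tue 2081:Wed 2082:Thu 2083:Fri 2084:Sun✓ 2085:Mon✓ 2086:Tue 2087:Wed 2088:Fri 2089:Sat✓ 2090:Sun✓ 2091:Mon✓ 2092:Wed 2093:Thu 2094:Fri 2095:Sat✓
Years with five Mondays: 2067, 2068, 2072, 2073, 2074, 2078, 2079, 2084, 2085, 2089, 2090, 2091, 2095 → 13.

13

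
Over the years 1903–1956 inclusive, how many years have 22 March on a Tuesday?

Track 22 March's weekday year by year (advancing +1, or +2 across a Feb 29):
  1903: Sun  1904: Tue (+2) ✓  1905: Wed (+1)  1906: Thu (+1)  1907: Fri (+1)
  1908: Sun (+2)  1909: Mon (+1)  1910: Tue (+1) ✓  1911: Wed (+1)  1912: Fri (+2)
  1913: Sat (+1)  1914: Sun (+1)  1915: Mon (+1)  1916: Wed (+2)  … (26 more years) …
  1943: Mon (+1)  1944: Wed (+2)  1945: Thu (+1)  1946: Fri (+1)  1947: Sat (+1)
  1948: Mon (+2)  1949: Tue (+1) ✓  1950: Wed (+1)  1951: Thu (+1)  1952: Sat (+2)
  1953: Sun (+1)  1954: Mon (+1)  1955: Tue (+1) ✓  1956: Thu (+2)
Tuesday years: 1904, 1910, 1921, 1927, 1932, 1938, 1949, 1955 — 8 in total.

8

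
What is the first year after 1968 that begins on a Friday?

Jan 1 advances by 2 weekdays after a leap year and by 1 after a common year.
1968: Jan 1 is Monday (leap).
1969: Wednesday
1970: Thursday
1971: Friday
1971 begins on a Friday

1971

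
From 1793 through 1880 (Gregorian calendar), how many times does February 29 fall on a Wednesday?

Leap years in 1793–1880: 21 of them.
Feb 29 weekday advances by 5 (mod 7) from one leap year to the next four years later (or differs when a century non-leap intervenes).
Leap-day weekdays: 1796:Mon 1804:Wed✓ 1808:Mon 1812:Sat 1816:Thu 1820:Tue 1824:Sun 1828:Fri 1832:Wed✓ 1836:Mon 1840:Sat 1844:Thu 1848:Tue 1852:Sun 1856:Fri 1860:Wed✓ 1864:Mon 1868:Sat 1872:Thu 1876:Tue 1880:Sun
Wednesday: 1804, 1832, 1860 → 3.

3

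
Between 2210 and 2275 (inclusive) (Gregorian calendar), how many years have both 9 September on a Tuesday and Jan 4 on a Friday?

Check each year's weekday for 9 September and Jan 4:
  2210: Sun/Thu  2211: Mon/Fri  2212: Wed/Sat  2213: Thu/Mon  2214: Fri/Tue  2215: Sat/Wed  2216: Mon/Thu  2217: Tue/Sat  2218: Wed/Sun  2219: Thu/Mon  2220: Sat/Tue  2221: Sun/Thu  2222: Mon/Fri  2223: Tue/Sat  …(38 more)…  2262: Tue/Sat  2263: Wed/Sun  2264: Fri/Mon  2265: Sat/Wed  2266: Sun/Thu  2267: Mon/Fri  2268: Wed/Sat  2269: Thu/Mon  2270: Fri/Tue  2271: Sat/Wed  2272: Mon/Thu  2273: Tue/Sat  2274: Wed/Sun  2275: Thu/Mon
Both conditions hold in: 2228, 2256 — 2.

2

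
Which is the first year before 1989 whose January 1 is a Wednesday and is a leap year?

Jan 1 advances by 2 weekdays after a leap year and by 1 after a common year.
1989: Jan 1 is Sunday.
1988: Friday (leap)
1987: Thursday
1986: Wednesday
1985: Tuesday
1984: Sunday (leap)
1983: Saturday
1982: Friday
1981: Thursday
1980: Tuesday (leap)
1979: Monday
1978: Sunday
1977: Saturday
1976: Thursday (leap)
1975: Wednesday
1974: Tuesday
1973: Monday
1972: Saturday (leap)
1971: Friday
1970: Thursday
1969: Wednesday
1968: Monday (leap)
1967: Sunday
1966: Saturday
1965: Friday
1964: Wednesday (leap)
1964 begins on a Wednesday and is a leap year.

1964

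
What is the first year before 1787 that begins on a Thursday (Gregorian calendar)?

Jan 1 advances by 2 weekdays after a leap year and by 1 after a common year.
1787: Jan 1 is Monday.
1786: Sunday
1785: Saturday
1784: Thursday (leap)
1784 begins on a Thursday

1784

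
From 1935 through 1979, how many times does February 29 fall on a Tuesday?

2

Leap years in 1935–1979: 11 of them.
Feb 29 weekday advances by 5 (mod 7) from one leap year to the next four years later (or differs when a century non-leap intervenes).
Leap-day weekdays: 1936:Sat 1940:Thu 1944:Tue✓ 1948:Sun 1952:Fri 1956:Wed 1960:Mon 1964:Sat 1968:Thu 1972:Tue✓ 1976:Sun
Tuesday: 1944, 1972 → 2.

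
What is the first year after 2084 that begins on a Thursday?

2088

Jan 1 advances by 2 weekdays after a leap year and by 1 after a common year.
2084: Jan 1 is Saturday (leap).
2085: Monday
2086: Tuesday
2087: Wednesday
2088: Thursday (leap)
2088 begins on a Thursday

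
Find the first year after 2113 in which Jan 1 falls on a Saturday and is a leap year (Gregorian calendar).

Jan 1 advances by 2 weekdays after a leap year and by 1 after a common year.
2113: Jan 1 is Sunday.
2114: Monday
2115: Tuesday
2116: Wednesday (leap)
2117: Friday
2118: Saturday
2119: Sunday
2120: Monday (leap)
2121: Wednesday
2122: Thursday
2123: Friday
2124: Saturday (leap)
2124 begins on a Saturday and is a leap year.

2124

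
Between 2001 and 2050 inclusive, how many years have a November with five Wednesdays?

14

November has 30 days; it has five Wednesdays when Wednesday falls among the first (month-length − 28) days — i.e. when November 1 is one of Wednesday/Tuesday.
November 1 by year: 2001:Thu 2002:Fri 2003:Sat 2004:Mon 2005:Tue✓ 2006:Wed✓ 2007:Thu 2008:Sat 2009:Sun 2010:Mon 2011:Tue✓ 2012:Thu 2013:Fri 2014:Sat 2015:Sun …(20 more)… 2036:Sat 2037:Sun 2038:Mon 2039:Tue✓ 2040:Thu 2041:Fri 2042:Sat 2043:Sun 2044:Tue✓ 2045:Wed✓ 2046:Thu 2047:Fri 2048:Sun 2049:Mon 2050:Tue✓
Years with five Wednesdays: 2005, 2006, 2011, 2016, 2017, 2022, 2023, 2028, 2033, 2034, 2039, 2044, 2045, 2050 → 14.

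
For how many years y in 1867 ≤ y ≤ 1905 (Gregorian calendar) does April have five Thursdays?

April has 30 days; it has five Thursdays when Thursday falls among the first (month-length − 28) days — i.e. when April 1 is one of Thursday/Wednesday.
April 1 by year: 1867:Mon 1868:Wed✓ 1869:Thu✓ 1870:Fri 1871:Sat 1872:Mon 1873:Tue 1874:Wed✓ 1875:Thu✓ 1876:Sat 1877:Sun 1878:Mon 1879:Tue 1880:Thu✓ 1881:Fri …(9 more)… 1891:Wed✓ 1892:Fri 1893:Sat 1894:Sun 1895:Mon 1896:Wed✓ 1897:Thu✓ 1898:Fri 1899:Sat 1900:Sun 1901:Mon 1902:Tue 1903:Wed✓ 1904:Fri 1905:Sat
Years with five Thursdays: 1868, 1869, 1874, 1875, 1880, 1885, 1886, 1891, 1896, 1897, 1903 → 11.

11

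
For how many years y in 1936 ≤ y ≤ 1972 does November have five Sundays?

11

November has 30 days; it has five Sundays when Sunday falls among the first (month-length − 28) days — i.e. when November 1 is one of Sunday/Saturday.
November 1 by year: 1936:Sun✓ 1937:Mon 1938:Tue 1939:Wed 1940:Fri 1941:Sat✓ 1942:Sun✓ 1943:Mon 1944:Wed 1945:Thu 1946:Fri 1947:Sat✓ 1948:Mon 1949:Tue 1950:Wed …(7 more)… 1958:Sat✓ 1959:Sun✓ 1960:Tue 1961:Wed 1962:Thu 1963:Fri 1964:Sun✓ 1965:Mon 1966:Tue 1967:Wed 1968:Fri 1969:Sat✓ 1970:Sun✓ 1971:Mon 1972:Wed
Years with five Sundays: 1936, 1941, 1942, 1947, 1952, 1953, 1958, 1959, 1964, 1969, 1970 → 11.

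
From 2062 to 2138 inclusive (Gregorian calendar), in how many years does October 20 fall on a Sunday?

10

Track October 20's weekday year by year (advancing +1, or +2 across a Feb 29):
  2062: Fri  2063: Sat (+1)  2064: Mon (+2)  2065: Tue (+1)  2066: Wed (+1)
  2067: Thu (+1)  2068: Sat (+2)  2069: Sun (+1) ✓  2070: Mon (+1)  2071: Tue (+1)
  2072: Thu (+2)  2073: Fri (+1)  2074: Sat (+1)  2075: Sun (+1) ✓  … (49 more years) …
  2125: Sat (+1)  2126: Sun (+1) ✓  2127: Mon (+1)  2128: Wed (+2)  2129: Thu (+1)
  2130: Fri (+1)  2131: Sat (+1)  2132: Mon (+2)  2133: Tue (+1)  2134: Wed (+1)
  2135: Thu (+1)  2136: Sat (+2)  2137: Sun (+1) ✓  2138: Mon (+1)
Sunday years: 2069, 2075, 2080, 2086, 2097, 2109, 2115, 2120, 2126, 2137 — 10 in total.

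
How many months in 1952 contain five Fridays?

4

A month of length L has five Fridays iff its first Friday is on day ≤ L−28 (so day 1–3 in a 31-day month, 1–2 in a 30-day month, day 1 in a leap February).
Checking each month of 1952: Jan starts Tue (31d); Feb starts Fri (29d) ✓; Mar starts Sat (31d); Apr starts Tue (30d); May starts Thu (31d) ✓; Jun starts Sun (30d); Jul starts Tue (31d); Aug starts Fri (31d) ✓; Sep starts Mon (30d); Oct starts Wed (31d) ✓; Nov starts Sat (30d); Dec starts Mon (31d).
Five-Friday months: February, May, August, October → 4.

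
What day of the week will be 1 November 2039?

Tuesday

January 1, 2039 is a Saturday.
November 1 is day 305 of the year, i.e. 304 days after Jan 1.
304 mod 7 = 3, so advance 3 weekdays from Saturday: Tuesday.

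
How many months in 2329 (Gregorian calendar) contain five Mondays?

4

A month of length L has five Mondays iff its first Monday is on day ≤ L−28 (so day 1–3 in a 31-day month, 1–2 in a 30-day month, day 1 in a leap February).
Checking each month of 2329: Jan starts Tue (31d); Feb starts Fri (28d); Mar starts Fri (31d); Apr starts Mon (30d) ✓; May starts Wed (31d); Jun starts Sat (30d); Jul starts Mon (31d) ✓; Aug starts Thu (31d); Sep starts Sun (30d) ✓; Oct starts Tue (31d); Nov starts Fri (30d); Dec starts Sun (31d) ✓.
Five-Monday months: April, July, September, December → 4.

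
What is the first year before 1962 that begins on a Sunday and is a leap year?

Jan 1 advances by 2 weekdays after a leap year and by 1 after a common year.
1962: Jan 1 is Monday.
1961: Sunday
1960: Friday (leap)
1959: Thursday
1958: Wednesday
1957: Tuesday
1956: Sunday (leap)
1956 begins on a Sunday and is a leap year.

1956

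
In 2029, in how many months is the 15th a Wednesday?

Check the 15th of each month of 2029: Jan 15: Mon, Feb 15: Thu, Mar 15: Thu, Apr 15: Sun, May 15: Tue, Jun 15: Fri, Jul 15: Sun, Aug 15: Wed, Sep 15: Sat, Oct 15: Mon, Nov 15: Thu, Dec 15: Sat.
Wednesday occurs in August — 1 month.

1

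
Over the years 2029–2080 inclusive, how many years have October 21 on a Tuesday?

Track October 21's weekday year by year (advancing +1, or +2 across a Feb 29):
  2029: Sun  2030: Mon (+1)  2031: Tue (+1) ✓  2032: Thu (+2)  2033: Fri (+1)
  2034: Sat (+1)  2035: Sun (+1)  2036: Tue (+2) ✓  2037: Wed (+1)  2038: Thu (+1)
  2039: Fri (+1)  2040: Sun (+2)  2041: Mon (+1)  2042: Tue (+1) ✓  … (24 more years) …
  2067: Fri (+1)  2068: Sun (+2)  2069: Mon (+1)  2070: Tue (+1) ✓  2071: Wed (+1)
  2072: Fri (+2)  2073: Sat (+1)  2074: Sun (+1)  2075: Mon (+1)  2076: Wed (+2)
  2077: Thu (+1)  2078: Fri (+1)  2079: Sat (+1)  2080: Mon (+2)
Tuesday years: 2031, 2036, 2042, 2053, 2059, 2064, 2070 — 7 in total.

7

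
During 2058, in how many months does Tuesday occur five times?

5

A month of length L has five Tuesdays iff its first Tuesday is on day ≤ L−28 (so day 1–3 in a 31-day month, 1–2 in a 30-day month, day 1 in a leap February).
Checking each month of 2058: Jan starts Tue (31d) ✓; Feb starts Fri (28d); Mar starts Fri (31d); Apr starts Mon (30d) ✓; May starts Wed (31d); Jun starts Sat (30d); Jul starts Mon (31d) ✓; Aug starts Thu (31d); Sep starts Sun (30d); Oct starts Tue (31d) ✓; Nov starts Fri (30d); Dec starts Sun (31d) ✓.
Five-Tuesday months: January, April, July, October, December → 5.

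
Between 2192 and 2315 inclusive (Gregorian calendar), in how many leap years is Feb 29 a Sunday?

3

Leap years in 2192–2315: 29 of them.
Feb 29 weekday advances by 5 (mod 7) from one leap year to the next four years later (or differs when a century non-leap intervenes).
Leap-day weekdays: 2192:Wed 2196:Mon 2204:Wed 2208:Mon 2212:Sat 2216:Thu 2220:Tue 2224:Sun✓ 2228:Fri 2232:Wed 2236:Mon 2240:Sat 2244:Thu …(3 more)… 2260:Wed 2264:Mon 2268:Sat 2272:Thu 2276:Tue 2280:Sun✓ 2284:Fri 2288:Wed 2292:Mon 2296:Sat 2304:Mon 2308:Sat 2312:Thu
Sunday: 2224, 2252, 2280 → 3.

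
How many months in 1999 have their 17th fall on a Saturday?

Check the 17th of each month of 1999: Jan 17: Sun, Feb 17: Wed, Mar 17: Wed, Apr 17: Sat, May 17: Mon, Jun 17: Thu, Jul 17: Sat, Aug 17: Tue, Sep 17: Fri, Oct 17: Sun, Nov 17: Wed, Dec 17: Fri.
Saturday occurs in April, July — 2 months.

2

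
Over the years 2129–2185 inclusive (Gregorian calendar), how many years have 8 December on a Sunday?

8

Track 8 December's weekday year by year (advancing +1, or +2 across a Feb 29):
  2129: Thu  2130: Fri (+1)  2131: Sat (+1)  2132: Mon (+2)  2133: Tue (+1)
  2134: Wed (+1)  2135: Thu (+1)  2136: Sat (+2)  2137: Sun (+1) ✓  2138: Mon (+1)
  2139: Tue (+1)  2140: Thu (+2)  2141: Fri (+1)  2142: Sat (+1)  … (29 more years) …
  2172: Tue (+2)  2173: Wed (+1)  2174: Thu (+1)  2175: Fri (+1)  2176: Sun (+2) ✓
  2177: Mon (+1)  2178: Tue (+1)  2179: Wed (+1)  2180: Fri (+2)  2181: Sat (+1)
  2182: Sun (+1) ✓  2183: Mon (+1)  2184: Wed (+2)  2185: Thu (+1)
Sunday years: 2137, 2143, 2148, 2154, 2165, 2171, 2176, 2182 — 8 in total.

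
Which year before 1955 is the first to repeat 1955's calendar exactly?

1949

Two years share a calendar iff Jan 1 falls on the same weekday and both are leap or both are common. 1955: Jan 1 is Saturday, common year.
1954: Jan 1 Friday, common
1953: Jan 1 Thursday, common
1952: Jan 1 Tuesday, leap
1951: Jan 1 Monday, common
1950: Jan 1 Sunday, common
1949: Jan 1 Saturday, common
1949 matches on both conditions.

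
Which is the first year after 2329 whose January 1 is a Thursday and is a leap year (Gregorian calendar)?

2348

Jan 1 advances by 2 weekdays after a leap year and by 1 after a common year.
2329: Jan 1 is Tuesday.
2330: Wednesday
2331: Thursday
2332: Friday (leap)
2333: Sunday
2334: Monday
2335: Tuesday
2336: Wednesday (leap)
2337: Friday
2338: Saturday
2339: Sunday
2340: Monday (leap)
2341: Wednesday
2342: Thursday
2343: Friday
2344: Saturday (leap)
2345: Monday
2346: Tuesday
2347: Wednesday
2348: Thursday (leap)
2348 begins on a Thursday and is a leap year.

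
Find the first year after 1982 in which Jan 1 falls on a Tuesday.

Jan 1 advances by 2 weekdays after a leap year and by 1 after a common year.
1982: Jan 1 is Friday.
1983: Saturday
1984: Sunday (leap)
1985: Tuesday
1985 begins on a Tuesday

1985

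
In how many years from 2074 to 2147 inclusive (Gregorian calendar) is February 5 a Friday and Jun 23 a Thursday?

Check each year's weekday for February 5 and Jun 23:
  2074: Mon/Sat  2075: Tue/Sun  2076: Wed/Tue  2077: Fri/Wed  2078: Sat/Thu  2079: Sun/Fri  2080: Mon/Sun  2081: Wed/Mon  2082: Thu/Tue  2083: Fri/Wed  2084: Sat/Fri  2085: Mon/Sat  2086: Tue/Sun  2087: Wed/Mon  …(46 more)…  2134: Fri/Wed  2135: Sat/Thu  2136: Sun/Sat  2137: Tue/Sun  2138: Wed/Mon  2139: Thu/Tue  2140: Fri/Thu ✓  2141: Sun/Fri  2142: Mon/Sat  2143: Tue/Sun  2144: Wed/Tue  2145: Fri/Wed  2146: Sat/Thu  2147: Sun/Fri
Both conditions hold in: 2112, 2140 — 2.

2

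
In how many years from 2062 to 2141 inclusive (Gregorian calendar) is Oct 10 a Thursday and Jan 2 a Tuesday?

Check each year's weekday for Oct 10 and Jan 2:
  2062: Tue/Mon  2063: Wed/Tue  2064: Fri/Wed  2065: Sat/Fri  2066: Sun/Sat  2067: Mon/Sun  2068: Wed/Mon  2069: Thu/Wed  2070: Fri/Thu  2071: Sat/Fri  2072: Mon/Sat  2073: Tue/Mon  2074: Wed/Tue  2075: Thu/Wed  …(52 more)…  2128: Sun/Fri  2129: Mon/Sun  2130: Tue/Mon  2131: Wed/Tue  2132: Fri/Wed  2133: Sat/Fri  2134: Sun/Sat  2135: Mon/Sun  2136: Wed/Mon  2137: Thu/Wed  2138: Fri/Thu  2139: Sat/Fri  2140: Mon/Sat  2141: Tue/Mon
Both conditions hold in: 2080, 2120 — 2.

2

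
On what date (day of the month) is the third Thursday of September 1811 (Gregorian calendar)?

19

September 1, 1811 is a Sunday, so the first Thursday is the 5th.
The third Thursday is 5 + 14 = 19.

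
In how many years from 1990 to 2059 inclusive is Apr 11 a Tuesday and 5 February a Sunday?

7

Check each year's weekday for Apr 11 and 5 February:
  1990: Wed/Mon  1991: Thu/Tue  1992: Sat/Wed  1993: Sun/Fri  1994: Mon/Sat  1995: Tue/Sun ✓  1996: Thu/Mon  1997: Fri/Wed  1998: Sat/Thu  1999: Sun/Fri  2000: Tue/Sat  2001: Wed/Mon  2002: Thu/Tue  2003: Fri/Wed  …(42 more)…  2046: Wed/Mon  2047: Thu/Tue  2048: Sat/Wed  2049: Sun/Fri  2050: Mon/Sat  2051: Tue/Sun ✓  2052: Thu/Mon  2053: Fri/Wed  2054: Sat/Thu  2055: Sun/Fri  2056: Tue/Sat  2057: Wed/Mon  2058: Thu/Tue  2059: Fri/Wed
Both conditions hold in: 1995, 2006, 2017, 2023, 2034, 2045, 2051 — 7.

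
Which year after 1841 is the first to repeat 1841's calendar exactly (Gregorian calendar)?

1847

Two years share a calendar iff Jan 1 falls on the same weekday and both are leap or both are common. 1841: Jan 1 is Friday, common year.
1842: Jan 1 Saturday, common
1843: Jan 1 Sunday, common
1844: Jan 1 Monday, leap
1845: Jan 1 Wednesday, common
1846: Jan 1 Thursday, common
1847: Jan 1 Friday, common
1847 matches on both conditions.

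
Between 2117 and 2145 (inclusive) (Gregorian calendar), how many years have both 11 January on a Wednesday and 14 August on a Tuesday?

1

Check each year's weekday for 11 January and 14 August:
  2117: Mon/Sat  2118: Tue/Sun  2119: Wed/Mon  2120: Thu/Wed  2121: Sat/Thu  2122: Sun/Fri  2123: Mon/Sat  2124: Tue/Mon  2125: Thu/Tue  2126: Fri/Wed  2127: Sat/Thu  2128: Sun/Sat  2129: Tue/Sun  2130: Wed/Mon  2131: Thu/Tue  2132: Fri/Thu  2133: Sun/Fri  2134: Mon/Sat  2135: Tue/Sun  2136: Wed/Tue ✓  2137: Fri/Wed  2138: Sat/Thu  2139: Sun/Fri  2140: Mon/Sun  2141: Wed/Mon  2142: Thu/Tue  2143: Fri/Wed  2144: Sat/Fri  2145: Mon/Sat
Both conditions hold in: 2136 — 1.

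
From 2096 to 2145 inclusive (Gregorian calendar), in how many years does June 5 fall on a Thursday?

7

Track June 5's weekday year by year (advancing +1, or +2 across a Feb 29):
  2096: Tue  2097: Wed (+1)  2098: Thu (+1) ✓  2099: Fri (+1)  2100: Sat (+1)
  2101: Sun (+1)  2102: Mon (+1)  2103: Tue (+1)  2104: Thu (+2) ✓  2105: Fri (+1)
  2106: Sat (+1)  2107: Sun (+1)  2108: Tue (+2)  2109: Wed (+1)  … (22 more years) …
  2132: Thu (+2) ✓  2133: Fri (+1)  2134: Sat (+1)  2135: Sun (+1)  2136: Tue (+2)
  2137: Wed (+1)  2138: Thu (+1) ✓  2139: Fri (+1)  2140: Sun (+2)  2141: Mon (+1)
  2142: Tue (+1)  2143: Wed (+1)  2144: Fri (+2)  2145: Sat (+1)
Thursday years: 2098, 2104, 2110, 2121, 2127, 2132, 2138 — 7 in total.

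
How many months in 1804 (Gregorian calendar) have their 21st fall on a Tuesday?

Check the 21st of each month of 1804: Jan 21: Sat, Feb 21: Tue, Mar 21: Wed, Apr 21: Sat, May 21: Mon, Jun 21: Thu, Jul 21: Sat, Aug 21: Tue, Sep 21: Fri, Oct 21: Sun, Nov 21: Wed, Dec 21: Fri.
Tuesday occurs in February, August — 2 months.

2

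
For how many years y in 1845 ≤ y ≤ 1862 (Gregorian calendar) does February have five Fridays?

1

February has 28 days (29 in leap years); it has five Fridays when Friday falls among the first (month-length − 28) days — i.e. when February 1 is Friday in a leap year (never in a common year).
February 1 by year: 1845:Sat 1846:Sun 1847:Mon 1848:Tue 1849:Thu 1850:Fri 1851:Sat 1852:Sun 1853:Tue 1854:Wed 1855:Thu 1856:Fri✓ 1857:Sun 1858:Mon 1859:Tue 1860:Wed 1861:Fri 1862:Sat
Years with five Fridays: 1856 → 1.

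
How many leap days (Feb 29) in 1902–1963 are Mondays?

Leap years in 1902–1963: 15 of them.
Feb 29 weekday advances by 5 (mod 7) from one leap year to the next four years later (or differs when a century non-leap intervenes).
Leap-day weekdays: 1904:Mon✓ 1908:Sat 1912:Thu 1916:Tue 1920:Sun 1924:Fri 1928:Wed 1932:Mon✓ 1936:Sat 1940:Thu 1944:Tue 1948:Sun 1952:Fri 1956:Wed 1960:Mon✓
Monday: 1904, 1932, 1960 → 3.

3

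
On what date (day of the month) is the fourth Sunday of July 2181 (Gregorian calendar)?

22

July 1, 2181 is a Sunday, so the first Sunday is the 1st.
The fourth Sunday is 1 + 21 = 22.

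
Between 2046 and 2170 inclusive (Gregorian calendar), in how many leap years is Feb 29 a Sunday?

4

Leap years in 2046–2170: 30 of them.
Feb 29 weekday advances by 5 (mod 7) from one leap year to the next four years later (or differs when a century non-leap intervenes).
Leap-day weekdays: 2048:Sat 2052:Thu 2056:Tue 2060:Sun✓ 2064:Fri 2068:Wed 2072:Mon 2076:Sat 2080:Thu 2084:Tue 2088:Sun✓ 2092:Fri 2096:Wed …(4 more)… 2120:Thu 2124:Tue 2128:Sun✓ 2132:Fri 2136:Wed 2140:Mon 2144:Sat 2148:Thu 2152:Tue 2156:Sun✓ 2160:Fri 2164:Wed 2168:Mon
Sunday: 2060, 2088, 2128, 2156 → 4.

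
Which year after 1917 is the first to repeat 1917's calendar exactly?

1923

Two years share a calendar iff Jan 1 falls on the same weekday and both are leap or both are common. 1917: Jan 1 is Monday, common year.
1918: Jan 1 Tuesday, common
1919: Jan 1 Wednesday, common
1920: Jan 1 Thursday, leap
1921: Jan 1 Saturday, common
1922: Jan 1 Sunday, common
1923: Jan 1 Monday, common
1923 matches on both conditions.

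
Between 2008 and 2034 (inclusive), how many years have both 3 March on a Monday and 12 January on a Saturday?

Check each year's weekday for 3 March and 12 January:
  2008: Mon/Sat ✓  2009: Tue/Mon  2010: Wed/Tue  2011: Thu/Wed  2012: Sat/Thu  2013: Sun/Sat  2014: Mon/Sun  2015: Tue/Mon  2016: Thu/Tue  2017: Fri/Thu  2018: Sat/Fri  2019: Sun/Sat  2020: Tue/Sun  2021: Wed/Tue  2022: Thu/Wed  2023: Fri/Thu  2024: Sun/Fri  2025: Mon/Sun  2026: Tue/Mon  2027: Wed/Tue  2028: Fri/Wed  2029: Sat/Fri  2030: Sun/Sat  2031: Mon/Sun  2032: Wed/Mon  2033: Thu/Wed  2034: Fri/Thu
Both conditions hold in: 2008 — 1.

1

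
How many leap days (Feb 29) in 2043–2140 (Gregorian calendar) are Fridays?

Leap years in 2043–2140: 24 of them.
Feb 29 weekday advances by 5 (mod 7) from one leap year to the next four years later (or differs when a century non-leap intervenes).
Leap-day weekdays: 2044:Mon 2048:Sat 2052:Thu 2056:Tue 2060:Sun 2064:Fri✓ 2068:Wed 2072:Mon 2076:Sat 2080:Thu 2084:Tue 2088:Sun 2092:Fri✓ 2096:Wed 2104:Fri✓ 2108:Wed 2112:Mon 2116:Sat 2120:Thu 2124:Tue 2128:Sun 2132:Fri✓ 2136:Wed 2140:Mon
Friday: 2064, 2092, 2104, 2132 → 4.

4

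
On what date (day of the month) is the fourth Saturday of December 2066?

December 1, 2066 is a Wednesday, so the first Saturday is the 4th.
The fourth Saturday is 4 + 21 = 25.

25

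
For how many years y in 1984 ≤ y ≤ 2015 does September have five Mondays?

September has 30 days; it has five Mondays when Monday falls among the first (month-length − 28) days — i.e. when September 1 is one of Monday/Sunday.
September 1 by year: 1984:Sat 1985:Sun✓ 1986:Mon✓ 1987:Tue 1988:Thu 1989:Fri 1990:Sat 1991:Sun✓ 1992:Tue 1993:Wed 1994:Thu 1995:Fri 1996:Sun✓ 1997:Mon✓ 1998:Tue 1999:Wed 2000:Fri 2001:Sat 2002:Sun✓ 2003:Mon✓ 2004:Wed 2005:Thu 2006:Fri 2007:Sat 2008:Mon✓ 2009:Tue 2010:Wed 2011:Thu 2012:Sat 2013:Sun✓ 2014:Mon✓ 2015:Tue
Years with five Mondays: 1985, 1986, 1991, 1996, 1997, 2002, 2003, 2008, 2013, 2014 → 10.

10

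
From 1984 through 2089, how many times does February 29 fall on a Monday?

Leap years in 1984–2089: 27 of them.
Feb 29 weekday advances by 5 (mod 7) from one leap year to the next four years later (or differs when a century non-leap intervenes).
Leap-day weekdays: 1984:Wed 1988:Mon✓ 1992:Sat 1996:Thu 2000:Tue 2004:Sun 2008:Fri 2012:Wed 2016:Mon✓ 2020:Sat 2024:Thu 2028:Tue 2032:Sun 2036:Fri 2040:Wed 2044:Mon✓ 2048:Sat 2052:Thu 2056:Tue 2060:Sun 2064:Fri 2068:Wed 2072:Mon✓ 2076:Sat 2080:Thu 2084:Tue 2088:Sun
Monday: 1988, 2016, 2044, 2072 → 4.

4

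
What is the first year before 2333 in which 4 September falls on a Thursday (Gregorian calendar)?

2330

From one year to the next, a fixed date's weekday advances by 1, or by 2 when a Feb 29 lies between the two dates.
2333: September 4 is Monday.
2332: Sunday (−1)
2331: Friday (−2)
2330: Thursday (−1)
4 September falls on a Thursday in 2330.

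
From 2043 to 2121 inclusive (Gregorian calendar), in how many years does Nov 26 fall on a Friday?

11

Track Nov 26's weekday year by year (advancing +1, or +2 across a Feb 29):
  2043: Thu  2044: Sat (+2)  2045: Sun (+1)  2046: Mon (+1)  2047: Tue (+1)
  2048: Thu (+2)  2049: Fri (+1) ✓  2050: Sat (+1)  2051: Sun (+1)  2052: Tue (+2)
  2053: Wed (+1)  2054: Thu (+1)  2055: Fri (+1) ✓  2056: Sun (+2)  … (51 more years) …
  2108: Mon (+2)  2109: Tue (+1)  2110: Wed (+1)  2111: Thu (+1)  2112: Sat (+2)
  2113: Sun (+1)  2114: Mon (+1)  2115: Tue (+1)  2116: Thu (+2)  2117: Fri (+1) ✓
  2118: Sat (+1)  2119: Sun (+1)  2120: Tue (+2)  2121: Wed (+1)
Friday years: 2049, 2055, 2060, 2066, 2077, 2083, 2088, 2094, 2100, 2106, 2117 — 11 in total.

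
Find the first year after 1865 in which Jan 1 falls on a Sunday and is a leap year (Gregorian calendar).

1888

Jan 1 advances by 2 weekdays after a leap year and by 1 after a common year.
1865: Jan 1 is Sunday.
1866: Monday
1867: Tuesday
1868: Wednesday (leap)
1869: Friday
1870: Saturday
1871: Sunday
1872: Monday (leap)
1873: Wednesday
1874: Thursday
1875: Friday
1876: Saturday (leap)
1877: Monday
1878: Tuesday
1879: Wednesday
1880: Thursday (leap)
1881: Saturday
1882: Sunday
1883: Monday
1884: Tuesday (leap)
1885: Thursday
1886: Friday
1887: Saturday
1888: Sunday (leap)
1888 begins on a Sunday and is a leap year.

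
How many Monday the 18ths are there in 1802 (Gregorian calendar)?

Check the 18th of each month of 1802: Jan 18: Mon, Feb 18: Thu, Mar 18: Thu, Apr 18: Sun, May 18: Tue, Jun 18: Fri, Jul 18: Sun, Aug 18: Wed, Sep 18: Sat, Oct 18: Mon, Nov 18: Thu, Dec 18: Sat.
Monday occurs in January, October — 2 months.

2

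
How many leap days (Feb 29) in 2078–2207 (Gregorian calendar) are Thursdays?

4

Leap years in 2078–2207: 30 of them.
Feb 29 weekday advances by 5 (mod 7) from one leap year to the next four years later (or differs when a century non-leap intervenes).
Leap-day weekdays: 2080:Thu✓ 2084:Tue 2088:Sun 2092:Fri 2096:Wed 2104:Fri 2108:Wed 2112:Mon 2116:Sat 2120:Thu✓ 2124:Tue 2128:Sun 2132:Fri …(4 more)… 2152:Tue 2156:Sun 2160:Fri 2164:Wed 2168:Mon 2172:Sat 2176:Thu✓ 2180:Tue 2184:Sun 2188:Fri 2192:Wed 2196:Mon 2204:Wed
Thursday: 2080, 2120, 2148, 2176 → 4.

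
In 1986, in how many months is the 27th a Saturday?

2

Check the 27th of each month of 1986: Jan 27: Mon, Feb 27: Thu, Mar 27: Thu, Apr 27: Sun, May 27: Tue, Jun 27: Fri, Jul 27: Sun, Aug 27: Wed, Sep 27: Sat, Oct 27: Mon, Nov 27: Thu, Dec 27: Sat.
Saturday occurs in September, December — 2 months.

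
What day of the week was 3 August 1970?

January 1, 1970 is a Thursday.
August 3 is day 215 of the year, i.e. 214 days after Jan 1.
214 mod 7 = 4, so advance 4 weekdays from Thursday: Monday.

Monday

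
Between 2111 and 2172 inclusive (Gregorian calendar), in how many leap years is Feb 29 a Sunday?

2

Leap years in 2111–2172: 16 of them.
Feb 29 weekday advances by 5 (mod 7) from one leap year to the next four years later (or differs when a century non-leap intervenes).
Leap-day weekdays: 2112:Mon 2116:Sat 2120:Thu 2124:Tue 2128:Sun✓ 2132:Fri 2136:Wed 2140:Mon 2144:Sat 2148:Thu 2152:Tue 2156:Sun✓ 2160:Fri 2164:Wed 2168:Mon 2172:Sat
Sunday: 2128, 2156 → 2.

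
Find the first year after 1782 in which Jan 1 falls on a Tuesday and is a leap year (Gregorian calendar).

Jan 1 advances by 2 weekdays after a leap year and by 1 after a common year.
1782: Jan 1 is Tuesday.
1783: Wednesday
1784: Thursday (leap)
1785: Saturday
1786: Sunday
1787: Monday
1788: Tuesday (leap)
1788 begins on a Tuesday and is a leap year.

1788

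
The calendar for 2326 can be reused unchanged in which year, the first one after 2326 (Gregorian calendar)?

2337

Two years share a calendar iff Jan 1 falls on the same weekday and both are leap or both are common. 2326: Jan 1 is Friday, common year.
2327: Jan 1 Saturday, common
2328: Jan 1 Sunday, leap
2329: Jan 1 Tuesday, common
2330: Jan 1 Wednesday, common
2331: Jan 1 Thursday, common
2332: Jan 1 Friday, leap
2333: Jan 1 Sunday, common
2334: Jan 1 Monday, common
2335: Jan 1 Tuesday, common
2336: Jan 1 Wednesday, leap
2337: Jan 1 Friday, common
2337 matches on both conditions.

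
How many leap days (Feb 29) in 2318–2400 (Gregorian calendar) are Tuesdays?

3

Leap years in 2318–2400: 21 of them.
Feb 29 weekday advances by 5 (mod 7) from one leap year to the next four years later (or differs when a century non-leap intervenes).
Leap-day weekdays: 2320:Sun 2324:Fri 2328:Wed 2332:Mon 2336:Sat 2340:Thu 2344:Tue✓ 2348:Sun 2352:Fri 2356:Wed 2360:Mon 2364:Sat 2368:Thu 2372:Tue✓ 2376:Sun 2380:Fri 2384:Wed 2388:Mon 2392:Sat 2396:Thu 2400:Tue✓
Tuesday: 2344, 2372, 2400 → 3.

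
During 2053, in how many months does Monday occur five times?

A month of length L has five Mondays iff its first Monday is on day ≤ L−28 (so day 1–3 in a 31-day month, 1–2 in a 30-day month, day 1 in a leap February).
Checking each month of 2053: Jan starts Wed (31d); Feb starts Sat (28d); Mar starts Sat (31d) ✓; Apr starts Tue (30d); May starts Thu (31d); Jun starts Sun (30d) ✓; Jul starts Tue (31d); Aug starts Fri (31d); Sep starts Mon (30d) ✓; Oct starts Wed (31d); Nov starts Sat (30d); Dec starts Mon (31d) ✓.
Five-Monday months: March, June, September, December → 4.

4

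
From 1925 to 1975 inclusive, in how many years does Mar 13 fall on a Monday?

Track Mar 13's weekday year by year (advancing +1, or +2 across a Feb 29):
  1925: Fri  1926: Sat (+1)  1927: Sun (+1)  1928: Tue (+2)  1929: Wed (+1)
  1930: Thu (+1)  1931: Fri (+1)  1932: Sun (+2)  1933: Mon (+1) ✓  1934: Tue (+1)
  1935: Wed (+1)  1936: Fri (+2)  1937: Sat (+1)  1938: Sun (+1)  … (23 more years) …
  1962: Tue (+1)  1963: Wed (+1)  1964: Fri (+2)  1965: Sat (+1)  1966: Sun (+1)
  1967: Mon (+1) ✓  1968: Wed (+2)  1969: Thu (+1)  1970: Fri (+1)  1971: Sat (+1)
  1972: Mon (+2) ✓  1973: Tue (+1)  1974: Wed (+1)  1975: Thu (+1)
Monday years: 1933, 1939, 1944, 1950, 1961, 1967, 1972 — 7 in total.

7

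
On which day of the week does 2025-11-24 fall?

Monday

January 1, 2025 is a Wednesday.
November 24 is day 328 of the year, i.e. 327 days after Jan 1.
327 mod 7 = 5, so advance 5 weekdays from Wednesday: Monday.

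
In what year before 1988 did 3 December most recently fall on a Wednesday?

1986

From one year to the next, a fixed date's weekday advances by 1, or by 2 when a Feb 29 lies between the two dates.
1988: December 3 is Saturday.
1987: Thursday (−2)
1986: Wednesday (−1)
3 December falls on a Wednesday in 1986.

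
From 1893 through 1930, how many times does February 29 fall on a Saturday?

Leap years in 1893–1930: 8 of them.
Feb 29 weekday advances by 5 (mod 7) from one leap year to the next four years later (or differs when a century non-leap intervenes).
Leap-day weekdays: 1896:Sat✓ 1904:Mon 1908:Sat✓ 1912:Thu 1916:Tue 1920:Sun 1924:Fri 1928:Wed
Saturday: 1896, 1908 → 2.

2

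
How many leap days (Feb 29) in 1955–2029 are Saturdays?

Leap years in 1955–2029: 19 of them.
Feb 29 weekday advances by 5 (mod 7) from one leap year to the next four years later (or differs when a century non-leap intervenes).
Leap-day weekdays: 1956:Wed 1960:Mon 1964:Sat✓ 1968:Thu 1972:Tue 1976:Sun 1980:Fri 1984:Wed 1988:Mon 1992:Sat✓ 1996:Thu 2000:Tue 2004:Sun 2008:Fri 2012:Wed 2016:Mon 2020:Sat✓ 2024:Thu 2028:Tue
Saturday: 1964, 1992, 2020 → 3.

3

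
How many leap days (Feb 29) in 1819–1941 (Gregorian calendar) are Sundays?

Leap years in 1819–1941: 30 of them.
Feb 29 weekday advances by 5 (mod 7) from one leap year to the next four years later (or differs when a century non-leap intervenes).
Leap-day weekdays: 1820:Tue 1824:Sun✓ 1828:Fri 1832:Wed 1836:Mon 1840:Sat 1844:Thu 1848:Tue 1852:Sun✓ 1856:Fri 1860:Wed 1864:Mon 1868:Sat …(4 more)… 1888:Wed 1892:Mon 1896:Sat 1904:Mon 1908:Sat 1912:Thu 1916:Tue 1920:Sun✓ 1924:Fri 1928:Wed 1932:Mon 1936:Sat 1940:Thu
Sunday: 1824, 1852, 1880, 1920 → 4.

4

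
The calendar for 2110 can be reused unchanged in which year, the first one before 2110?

Two years share a calendar iff Jan 1 falls on the same weekday and both are leap or both are common. 2110: Jan 1 is Wednesday, common year.
2109: Jan 1 Tuesday, common
2108: Jan 1 Sunday, leap
2107: Jan 1 Saturday, common
2106: Jan 1 Friday, common
2105: Jan 1 Thursday, common
2104: Jan 1 Tuesday, leap
2103: Jan 1 Monday, common
2102: Jan 1 Sunday, common
2101: Jan 1 Saturday, common
2100: Jan 1 Friday, common
2099: Jan 1 Thursday, common
2098: Jan 1 Wednesday, common
2098 matches on both conditions.

2098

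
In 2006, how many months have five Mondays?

A month of length L has five Mondays iff its first Monday is on day ≤ L−28 (so day 1–3 in a 31-day month, 1–2 in a 30-day month, day 1 in a leap February).
Checking each month of 2006: Jan starts Sun (31d) ✓; Feb starts Wed (28d); Mar starts Wed (31d); Apr starts Sat (30d); May starts Mon (31d) ✓; Jun starts Thu (30d); Jul starts Sat (31d) ✓; Aug starts Tue (31d); Sep starts Fri (30d); Oct starts Sun (31d) ✓; Nov starts Wed (30d); Dec starts Fri (31d).
Five-Monday months: January, May, July, October → 4.

4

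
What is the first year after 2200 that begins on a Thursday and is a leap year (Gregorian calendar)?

2224

Jan 1 advances by 2 weekdays after a leap year and by 1 after a common year.
2200: Jan 1 is Wednesday.
2201: Thursday
2202: Friday
2203: Saturday
2204: Sunday (leap)
2205: Tuesday
2206: Wednesday
2207: Thursday
2208: Friday (leap)
2209: Sunday
2210: Monday
2211: Tuesday
2212: Wednesday (leap)
2213: Friday
2214: Saturday
2215: Sunday
2216: Monday (leap)
2217: Wednesday
2218: Thursday
2219: Friday
2220: Saturday (leap)
2221: Monday
2222: Tuesday
2223: Wednesday
2224: Thursday (leap)
2224 begins on a Thursday and is a leap year.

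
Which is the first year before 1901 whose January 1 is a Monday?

Jan 1 advances by 2 weekdays after a leap year and by 1 after a common year.
1901: Jan 1 is Tuesday.
1900: Monday
1900 begins on a Monday

1900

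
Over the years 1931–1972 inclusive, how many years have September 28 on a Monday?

Track September 28's weekday year by year (advancing +1, or +2 across a Feb 29):
  1931: Mon ✓  1932: Wed (+2)  1933: Thu (+1)  1934: Fri (+1)  1935: Sat (+1)
  1936: Mon (+2) ✓  1937: Tue (+1)  1938: Wed (+1)  1939: Thu (+1)  1940: Sat (+2)
  1941: Sun (+1)  1942: Mon (+1) ✓  1943: Tue (+1)  1944: Thu (+2)  … (14 more years) …
  1959: Mon (+1) ✓  1960: Wed (+2)  1961: Thu (+1)  1962: Fri (+1)  1963: Sat (+1)
  1964: Mon (+2) ✓  1965: Tue (+1)  1966: Wed (+1)  1967: Thu (+1)  1968: Sat (+2)
  1969: Sun (+1)  1970: Mon (+1) ✓  1971: Tue (+1)  1972: Thu (+2)
Monday years: 1931, 1936, 1942, 1953, 1959, 1964, 1970 — 7 in total.

7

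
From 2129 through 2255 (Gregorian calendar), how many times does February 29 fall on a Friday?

Leap years in 2129–2255: 30 of them.
Feb 29 weekday advances by 5 (mod 7) from one leap year to the next four years later (or differs when a century non-leap intervenes).
Leap-day weekdays: 2132:Fri✓ 2136:Wed 2140:Mon 2144:Sat 2148:Thu 2152:Tue 2156:Sun 2160:Fri✓ 2164:Wed 2168:Mon 2172:Sat 2176:Thu 2180:Tue …(4 more)… 2204:Wed 2208:Mon 2212:Sat 2216:Thu 2220:Tue 2224:Sun 2228:Fri✓ 2232:Wed 2236:Mon 2240:Sat 2244:Thu 2248:Tue 2252:Sun
Friday: 2132, 2160, 2188, 2228 → 4.

4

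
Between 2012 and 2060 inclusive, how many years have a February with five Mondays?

February has 28 days (29 in leap years); it has five Mondays when Monday falls among the first (month-length − 28) days — i.e. when February 1 is Monday in a leap year (never in a common year).
February 1 by year: 2012:Wed 2013:Fri 2014:Sat 2015:Sun 2016:Mon✓ 2017:Wed 2018:Thu 2019:Fri 2020:Sat 2021:Mon 2022:Tue 2023:Wed 2024:Thu 2025:Sat 2026:Sun …(19 more)… 2046:Thu 2047:Fri 2048:Sat 2049:Mon 2050:Tue 2051:Wed 2052:Thu 2053:Sat 2054:Sun 2055:Mon 2056:Tue 2057:Thu 2058:Fri 2059:Sat 2060:Sun
Years with five Mondays: 2016, 2044 → 2.

2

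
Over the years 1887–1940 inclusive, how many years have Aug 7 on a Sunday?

9

Track Aug 7's weekday year by year (advancing +1, or +2 across a Feb 29):
  1887: Sun ✓  1888: Tue (+2)  1889: Wed (+1)  1890: Thu (+1)  1891: Fri (+1)
  1892: Sun (+2) ✓  1893: Mon (+1)  1894: Tue (+1)  1895: Wed (+1)  1896: Fri (+2)
  1897: Sat (+1)  1898: Sun (+1) ✓  1899: Mon (+1)  1900: Tue (+1)  … (26 more years) …
  1927: Sun (+1) ✓  1928: Tue (+2)  1929: Wed (+1)  1930: Thu (+1)  1931: Fri (+1)
  1932: Sun (+2) ✓  1933: Mon (+1)  1934: Tue (+1)  1935: Wed (+1)  1936: Fri (+2)
  1937: Sat (+1)  1938: Sun (+1) ✓  1939: Mon (+1)  1940: Wed (+2)
Sunday years: 1887, 1892, 1898, 1904, 1910, 1921, 1927, 1932, 1938 — 9 in total.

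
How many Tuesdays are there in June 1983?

June 1983 has 30 days and begins on Wednesday.
The first Tuesday is June 7.
Tuesdays fall on 7, 14, 21, 28 — that's 4.

4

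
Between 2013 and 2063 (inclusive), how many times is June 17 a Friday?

7

Track June 17's weekday year by year (advancing +1, or +2 across a Feb 29):
  2013: Mon  2014: Tue (+1)  2015: Wed (+1)  2016: Fri (+2) ✓  2017: Sat (+1)
  2018: Sun (+1)  2019: Mon (+1)  2020: Wed (+2)  2021: Thu (+1)  2022: Fri (+1) ✓
  2023: Sat (+1)  2024: Mon (+2)  2025: Tue (+1)  2026: Wed (+1)  … (23 more years) …
  2050: Fri (+1) ✓  2051: Sat (+1)  2052: Mon (+2)  2053: Tue (+1)  2054: Wed (+1)
  2055: Thu (+1)  2056: Sat (+2)  2057: Sun (+1)  2058: Mon (+1)  2059: Tue (+1)
  2060: Thu (+2)  2061: Fri (+1) ✓  2062: Sat (+1)  2063: Sun (+1)
Friday years: 2016, 2022, 2033, 2039, 2044, 2050, 2061 — 7 in total.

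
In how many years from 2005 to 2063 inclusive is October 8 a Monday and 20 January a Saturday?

7

Check each year's weekday for October 8 and 20 January:
  2005: Sat/Thu  2006: Sun/Fri  2007: Mon/Sat ✓  2008: Wed/Sun  2009: Thu/Tue  2010: Fri/Wed  2011: Sat/Thu  2012: Mon/Fri  2013: Tue/Sun  2014: Wed/Mon  2015: Thu/Tue  2016: Sat/Wed  2017: Sun/Fri  2018: Mon/Sat ✓  …(31 more)…  2050: Sat/Thu  2051: Sun/Fri  2052: Tue/Sat  2053: Wed/Mon  2054: Thu/Tue  2055: Fri/Wed  2056: Sun/Thu  2057: Mon/Sat ✓  2058: Tue/Sun  2059: Wed/Mon  2060: Fri/Tue  2061: Sat/Thu  2062: Sun/Fri  2063: Mon/Sat ✓
Both conditions hold in: 2007, 2018, 2029, 2035, 2046, 2057, 2063 — 7.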